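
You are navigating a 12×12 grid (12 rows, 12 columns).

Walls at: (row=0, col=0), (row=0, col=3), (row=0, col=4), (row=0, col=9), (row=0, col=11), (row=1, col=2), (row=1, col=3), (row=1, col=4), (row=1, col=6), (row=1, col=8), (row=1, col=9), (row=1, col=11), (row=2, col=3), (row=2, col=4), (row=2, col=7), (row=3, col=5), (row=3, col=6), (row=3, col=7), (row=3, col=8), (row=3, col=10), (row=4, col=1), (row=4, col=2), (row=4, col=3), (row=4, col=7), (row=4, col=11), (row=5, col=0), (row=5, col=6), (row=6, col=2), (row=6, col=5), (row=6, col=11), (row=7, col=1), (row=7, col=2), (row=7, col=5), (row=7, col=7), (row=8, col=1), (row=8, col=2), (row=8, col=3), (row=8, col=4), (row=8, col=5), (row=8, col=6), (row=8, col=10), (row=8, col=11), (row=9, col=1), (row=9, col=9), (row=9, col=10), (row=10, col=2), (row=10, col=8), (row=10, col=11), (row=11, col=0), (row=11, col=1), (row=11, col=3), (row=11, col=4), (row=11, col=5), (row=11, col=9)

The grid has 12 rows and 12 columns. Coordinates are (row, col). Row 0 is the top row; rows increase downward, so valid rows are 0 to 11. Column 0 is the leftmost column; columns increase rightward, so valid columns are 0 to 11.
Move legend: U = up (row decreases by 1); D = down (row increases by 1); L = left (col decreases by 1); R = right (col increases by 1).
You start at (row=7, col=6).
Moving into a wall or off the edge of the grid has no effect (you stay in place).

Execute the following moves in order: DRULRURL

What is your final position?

Start: (row=7, col=6)
  D (down): blocked, stay at (row=7, col=6)
  R (right): blocked, stay at (row=7, col=6)
  U (up): (row=7, col=6) -> (row=6, col=6)
  L (left): blocked, stay at (row=6, col=6)
  R (right): (row=6, col=6) -> (row=6, col=7)
  U (up): (row=6, col=7) -> (row=5, col=7)
  R (right): (row=5, col=7) -> (row=5, col=8)
  L (left): (row=5, col=8) -> (row=5, col=7)
Final: (row=5, col=7)

Answer: Final position: (row=5, col=7)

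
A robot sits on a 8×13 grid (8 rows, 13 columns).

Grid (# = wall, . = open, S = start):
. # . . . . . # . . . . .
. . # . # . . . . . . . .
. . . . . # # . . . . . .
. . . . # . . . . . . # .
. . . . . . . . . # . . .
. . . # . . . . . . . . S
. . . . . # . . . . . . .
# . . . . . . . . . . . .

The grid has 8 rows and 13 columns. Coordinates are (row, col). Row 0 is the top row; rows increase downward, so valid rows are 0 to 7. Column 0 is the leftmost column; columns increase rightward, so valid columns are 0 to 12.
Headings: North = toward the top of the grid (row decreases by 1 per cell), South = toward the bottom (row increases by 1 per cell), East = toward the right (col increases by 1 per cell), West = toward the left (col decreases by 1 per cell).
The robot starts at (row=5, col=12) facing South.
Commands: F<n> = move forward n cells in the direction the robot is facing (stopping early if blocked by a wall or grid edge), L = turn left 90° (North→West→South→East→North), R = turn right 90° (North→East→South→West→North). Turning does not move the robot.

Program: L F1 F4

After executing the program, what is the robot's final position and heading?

Answer: Final position: (row=5, col=12), facing East

Derivation:
Start: (row=5, col=12), facing South
  L: turn left, now facing East
  F1: move forward 0/1 (blocked), now at (row=5, col=12)
  F4: move forward 0/4 (blocked), now at (row=5, col=12)
Final: (row=5, col=12), facing East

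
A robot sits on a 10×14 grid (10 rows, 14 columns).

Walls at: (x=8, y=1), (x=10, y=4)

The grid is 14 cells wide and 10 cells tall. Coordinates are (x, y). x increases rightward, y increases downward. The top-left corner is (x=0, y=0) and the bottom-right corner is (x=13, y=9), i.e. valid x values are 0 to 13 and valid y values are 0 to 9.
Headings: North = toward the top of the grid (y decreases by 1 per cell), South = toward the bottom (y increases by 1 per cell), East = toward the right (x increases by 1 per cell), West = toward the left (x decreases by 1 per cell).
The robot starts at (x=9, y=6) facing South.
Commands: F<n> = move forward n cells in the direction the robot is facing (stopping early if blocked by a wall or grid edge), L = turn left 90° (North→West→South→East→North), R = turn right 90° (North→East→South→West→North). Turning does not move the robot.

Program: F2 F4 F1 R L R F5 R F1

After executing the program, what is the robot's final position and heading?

Start: (x=9, y=6), facing South
  F2: move forward 2, now at (x=9, y=8)
  F4: move forward 1/4 (blocked), now at (x=9, y=9)
  F1: move forward 0/1 (blocked), now at (x=9, y=9)
  R: turn right, now facing West
  L: turn left, now facing South
  R: turn right, now facing West
  F5: move forward 5, now at (x=4, y=9)
  R: turn right, now facing North
  F1: move forward 1, now at (x=4, y=8)
Final: (x=4, y=8), facing North

Answer: Final position: (x=4, y=8), facing North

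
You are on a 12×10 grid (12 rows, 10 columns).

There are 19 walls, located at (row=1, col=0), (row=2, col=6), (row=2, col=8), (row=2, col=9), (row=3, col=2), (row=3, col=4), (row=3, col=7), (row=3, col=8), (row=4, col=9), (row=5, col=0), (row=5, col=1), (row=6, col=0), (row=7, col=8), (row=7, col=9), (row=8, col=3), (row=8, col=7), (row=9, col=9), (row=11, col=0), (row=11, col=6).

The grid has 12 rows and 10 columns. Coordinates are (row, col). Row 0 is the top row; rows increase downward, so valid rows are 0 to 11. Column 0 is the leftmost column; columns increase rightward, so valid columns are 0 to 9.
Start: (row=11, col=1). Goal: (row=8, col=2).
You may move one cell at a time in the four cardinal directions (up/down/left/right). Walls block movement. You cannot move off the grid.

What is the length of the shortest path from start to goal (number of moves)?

BFS from (row=11, col=1) until reaching (row=8, col=2):
  Distance 0: (row=11, col=1)
  Distance 1: (row=10, col=1), (row=11, col=2)
  Distance 2: (row=9, col=1), (row=10, col=0), (row=10, col=2), (row=11, col=3)
  Distance 3: (row=8, col=1), (row=9, col=0), (row=9, col=2), (row=10, col=3), (row=11, col=4)
  Distance 4: (row=7, col=1), (row=8, col=0), (row=8, col=2), (row=9, col=3), (row=10, col=4), (row=11, col=5)  <- goal reached here
One shortest path (4 moves): (row=11, col=1) -> (row=11, col=2) -> (row=10, col=2) -> (row=9, col=2) -> (row=8, col=2)

Answer: Shortest path length: 4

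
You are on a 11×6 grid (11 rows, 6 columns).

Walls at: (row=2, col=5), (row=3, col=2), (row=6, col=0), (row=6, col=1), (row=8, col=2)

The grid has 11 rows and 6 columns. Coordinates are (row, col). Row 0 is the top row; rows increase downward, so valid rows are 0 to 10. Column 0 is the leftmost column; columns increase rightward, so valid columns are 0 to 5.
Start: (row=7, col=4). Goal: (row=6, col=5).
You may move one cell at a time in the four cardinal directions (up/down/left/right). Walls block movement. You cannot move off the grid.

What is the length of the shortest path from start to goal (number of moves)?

Answer: Shortest path length: 2

Derivation:
BFS from (row=7, col=4) until reaching (row=6, col=5):
  Distance 0: (row=7, col=4)
  Distance 1: (row=6, col=4), (row=7, col=3), (row=7, col=5), (row=8, col=4)
  Distance 2: (row=5, col=4), (row=6, col=3), (row=6, col=5), (row=7, col=2), (row=8, col=3), (row=8, col=5), (row=9, col=4)  <- goal reached here
One shortest path (2 moves): (row=7, col=4) -> (row=7, col=5) -> (row=6, col=5)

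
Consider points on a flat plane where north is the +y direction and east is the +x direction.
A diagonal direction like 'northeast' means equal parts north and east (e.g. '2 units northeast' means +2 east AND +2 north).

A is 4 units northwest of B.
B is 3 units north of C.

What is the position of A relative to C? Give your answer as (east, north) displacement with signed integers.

Answer: A is at (east=-4, north=7) relative to C.

Derivation:
Place C at the origin (east=0, north=0).
  B is 3 units north of C: delta (east=+0, north=+3); B at (east=0, north=3).
  A is 4 units northwest of B: delta (east=-4, north=+4); A at (east=-4, north=7).
Therefore A relative to C: (east=-4, north=7).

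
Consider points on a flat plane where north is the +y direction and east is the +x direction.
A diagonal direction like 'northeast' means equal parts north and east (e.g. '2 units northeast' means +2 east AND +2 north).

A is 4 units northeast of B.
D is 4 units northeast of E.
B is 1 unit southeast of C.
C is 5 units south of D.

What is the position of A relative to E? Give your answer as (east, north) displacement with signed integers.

Place E at the origin (east=0, north=0).
  D is 4 units northeast of E: delta (east=+4, north=+4); D at (east=4, north=4).
  C is 5 units south of D: delta (east=+0, north=-5); C at (east=4, north=-1).
  B is 1 unit southeast of C: delta (east=+1, north=-1); B at (east=5, north=-2).
  A is 4 units northeast of B: delta (east=+4, north=+4); A at (east=9, north=2).
Therefore A relative to E: (east=9, north=2).

Answer: A is at (east=9, north=2) relative to E.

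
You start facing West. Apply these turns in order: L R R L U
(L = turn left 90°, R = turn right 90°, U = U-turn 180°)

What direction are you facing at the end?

Start: West
  L (left (90° counter-clockwise)) -> South
  R (right (90° clockwise)) -> West
  R (right (90° clockwise)) -> North
  L (left (90° counter-clockwise)) -> West
  U (U-turn (180°)) -> East
Final: East

Answer: Final heading: East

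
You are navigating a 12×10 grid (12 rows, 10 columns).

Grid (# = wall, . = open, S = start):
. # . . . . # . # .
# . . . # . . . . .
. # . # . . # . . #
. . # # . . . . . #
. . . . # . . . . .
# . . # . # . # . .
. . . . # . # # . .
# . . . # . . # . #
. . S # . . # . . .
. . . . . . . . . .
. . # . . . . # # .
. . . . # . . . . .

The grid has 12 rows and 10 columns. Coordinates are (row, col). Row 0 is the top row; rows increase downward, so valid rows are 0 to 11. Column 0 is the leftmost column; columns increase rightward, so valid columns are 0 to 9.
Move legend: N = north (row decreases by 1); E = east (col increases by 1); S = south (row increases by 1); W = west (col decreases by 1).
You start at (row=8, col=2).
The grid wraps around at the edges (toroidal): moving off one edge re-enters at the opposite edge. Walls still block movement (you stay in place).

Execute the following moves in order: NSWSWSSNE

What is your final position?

Start: (row=8, col=2)
  N (north): (row=8, col=2) -> (row=7, col=2)
  S (south): (row=7, col=2) -> (row=8, col=2)
  W (west): (row=8, col=2) -> (row=8, col=1)
  S (south): (row=8, col=1) -> (row=9, col=1)
  W (west): (row=9, col=1) -> (row=9, col=0)
  S (south): (row=9, col=0) -> (row=10, col=0)
  S (south): (row=10, col=0) -> (row=11, col=0)
  N (north): (row=11, col=0) -> (row=10, col=0)
  E (east): (row=10, col=0) -> (row=10, col=1)
Final: (row=10, col=1)

Answer: Final position: (row=10, col=1)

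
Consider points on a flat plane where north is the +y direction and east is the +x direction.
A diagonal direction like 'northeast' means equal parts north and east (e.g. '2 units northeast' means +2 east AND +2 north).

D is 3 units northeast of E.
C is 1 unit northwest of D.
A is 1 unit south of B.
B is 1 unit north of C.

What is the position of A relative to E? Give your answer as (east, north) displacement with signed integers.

Place E at the origin (east=0, north=0).
  D is 3 units northeast of E: delta (east=+3, north=+3); D at (east=3, north=3).
  C is 1 unit northwest of D: delta (east=-1, north=+1); C at (east=2, north=4).
  B is 1 unit north of C: delta (east=+0, north=+1); B at (east=2, north=5).
  A is 1 unit south of B: delta (east=+0, north=-1); A at (east=2, north=4).
Therefore A relative to E: (east=2, north=4).

Answer: A is at (east=2, north=4) relative to E.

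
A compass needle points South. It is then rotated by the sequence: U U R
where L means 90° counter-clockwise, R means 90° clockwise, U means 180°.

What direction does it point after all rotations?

Start: South
  U (U-turn (180°)) -> North
  U (U-turn (180°)) -> South
  R (right (90° clockwise)) -> West
Final: West

Answer: Final heading: West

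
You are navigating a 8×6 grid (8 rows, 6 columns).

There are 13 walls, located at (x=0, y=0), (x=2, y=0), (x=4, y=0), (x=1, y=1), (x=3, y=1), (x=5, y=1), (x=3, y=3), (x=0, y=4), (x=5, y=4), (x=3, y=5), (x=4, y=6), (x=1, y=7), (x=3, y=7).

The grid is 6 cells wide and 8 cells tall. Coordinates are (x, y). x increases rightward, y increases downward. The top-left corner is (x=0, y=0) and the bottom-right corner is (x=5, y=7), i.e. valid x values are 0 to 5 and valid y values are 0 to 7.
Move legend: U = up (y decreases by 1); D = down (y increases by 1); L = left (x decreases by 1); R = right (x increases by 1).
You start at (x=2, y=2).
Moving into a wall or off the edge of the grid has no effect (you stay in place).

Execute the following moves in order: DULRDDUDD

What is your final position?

Answer: Final position: (x=2, y=5)

Derivation:
Start: (x=2, y=2)
  D (down): (x=2, y=2) -> (x=2, y=3)
  U (up): (x=2, y=3) -> (x=2, y=2)
  L (left): (x=2, y=2) -> (x=1, y=2)
  R (right): (x=1, y=2) -> (x=2, y=2)
  D (down): (x=2, y=2) -> (x=2, y=3)
  D (down): (x=2, y=3) -> (x=2, y=4)
  U (up): (x=2, y=4) -> (x=2, y=3)
  D (down): (x=2, y=3) -> (x=2, y=4)
  D (down): (x=2, y=4) -> (x=2, y=5)
Final: (x=2, y=5)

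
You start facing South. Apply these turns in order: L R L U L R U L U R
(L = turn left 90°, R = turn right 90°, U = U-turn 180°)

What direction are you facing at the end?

Start: South
  L (left (90° counter-clockwise)) -> East
  R (right (90° clockwise)) -> South
  L (left (90° counter-clockwise)) -> East
  U (U-turn (180°)) -> West
  L (left (90° counter-clockwise)) -> South
  R (right (90° clockwise)) -> West
  U (U-turn (180°)) -> East
  L (left (90° counter-clockwise)) -> North
  U (U-turn (180°)) -> South
  R (right (90° clockwise)) -> West
Final: West

Answer: Final heading: West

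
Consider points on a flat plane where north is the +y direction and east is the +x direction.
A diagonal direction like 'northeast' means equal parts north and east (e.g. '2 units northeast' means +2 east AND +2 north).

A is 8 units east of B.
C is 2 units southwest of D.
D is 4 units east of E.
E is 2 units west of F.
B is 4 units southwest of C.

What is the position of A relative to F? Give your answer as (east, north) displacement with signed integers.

Answer: A is at (east=4, north=-6) relative to F.

Derivation:
Place F at the origin (east=0, north=0).
  E is 2 units west of F: delta (east=-2, north=+0); E at (east=-2, north=0).
  D is 4 units east of E: delta (east=+4, north=+0); D at (east=2, north=0).
  C is 2 units southwest of D: delta (east=-2, north=-2); C at (east=0, north=-2).
  B is 4 units southwest of C: delta (east=-4, north=-4); B at (east=-4, north=-6).
  A is 8 units east of B: delta (east=+8, north=+0); A at (east=4, north=-6).
Therefore A relative to F: (east=4, north=-6).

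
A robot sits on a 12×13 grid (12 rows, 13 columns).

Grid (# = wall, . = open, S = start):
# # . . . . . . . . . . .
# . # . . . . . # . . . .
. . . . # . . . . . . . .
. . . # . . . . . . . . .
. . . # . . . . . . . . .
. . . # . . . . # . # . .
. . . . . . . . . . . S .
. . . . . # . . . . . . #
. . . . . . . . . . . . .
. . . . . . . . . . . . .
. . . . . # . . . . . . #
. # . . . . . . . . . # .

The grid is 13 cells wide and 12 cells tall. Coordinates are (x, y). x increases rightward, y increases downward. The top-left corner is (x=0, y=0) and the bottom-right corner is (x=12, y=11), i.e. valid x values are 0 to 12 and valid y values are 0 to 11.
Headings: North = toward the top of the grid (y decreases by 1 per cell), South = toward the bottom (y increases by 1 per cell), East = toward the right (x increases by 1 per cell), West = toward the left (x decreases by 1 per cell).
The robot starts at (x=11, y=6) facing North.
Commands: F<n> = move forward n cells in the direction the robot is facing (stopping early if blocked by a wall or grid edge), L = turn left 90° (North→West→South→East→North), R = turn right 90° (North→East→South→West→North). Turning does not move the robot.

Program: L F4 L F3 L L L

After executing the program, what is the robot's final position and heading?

Answer: Final position: (x=7, y=9), facing West

Derivation:
Start: (x=11, y=6), facing North
  L: turn left, now facing West
  F4: move forward 4, now at (x=7, y=6)
  L: turn left, now facing South
  F3: move forward 3, now at (x=7, y=9)
  L: turn left, now facing East
  L: turn left, now facing North
  L: turn left, now facing West
Final: (x=7, y=9), facing West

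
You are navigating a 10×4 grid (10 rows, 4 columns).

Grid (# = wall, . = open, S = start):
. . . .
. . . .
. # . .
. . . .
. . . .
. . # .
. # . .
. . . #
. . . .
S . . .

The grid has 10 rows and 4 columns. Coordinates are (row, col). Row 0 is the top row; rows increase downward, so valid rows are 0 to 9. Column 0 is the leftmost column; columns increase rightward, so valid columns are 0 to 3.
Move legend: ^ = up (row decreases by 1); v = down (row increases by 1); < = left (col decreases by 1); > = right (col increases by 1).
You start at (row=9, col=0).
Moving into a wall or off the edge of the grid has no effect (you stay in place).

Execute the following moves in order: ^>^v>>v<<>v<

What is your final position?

Start: (row=9, col=0)
  ^ (up): (row=9, col=0) -> (row=8, col=0)
  > (right): (row=8, col=0) -> (row=8, col=1)
  ^ (up): (row=8, col=1) -> (row=7, col=1)
  v (down): (row=7, col=1) -> (row=8, col=1)
  > (right): (row=8, col=1) -> (row=8, col=2)
  > (right): (row=8, col=2) -> (row=8, col=3)
  v (down): (row=8, col=3) -> (row=9, col=3)
  < (left): (row=9, col=3) -> (row=9, col=2)
  < (left): (row=9, col=2) -> (row=9, col=1)
  > (right): (row=9, col=1) -> (row=9, col=2)
  v (down): blocked, stay at (row=9, col=2)
  < (left): (row=9, col=2) -> (row=9, col=1)
Final: (row=9, col=1)

Answer: Final position: (row=9, col=1)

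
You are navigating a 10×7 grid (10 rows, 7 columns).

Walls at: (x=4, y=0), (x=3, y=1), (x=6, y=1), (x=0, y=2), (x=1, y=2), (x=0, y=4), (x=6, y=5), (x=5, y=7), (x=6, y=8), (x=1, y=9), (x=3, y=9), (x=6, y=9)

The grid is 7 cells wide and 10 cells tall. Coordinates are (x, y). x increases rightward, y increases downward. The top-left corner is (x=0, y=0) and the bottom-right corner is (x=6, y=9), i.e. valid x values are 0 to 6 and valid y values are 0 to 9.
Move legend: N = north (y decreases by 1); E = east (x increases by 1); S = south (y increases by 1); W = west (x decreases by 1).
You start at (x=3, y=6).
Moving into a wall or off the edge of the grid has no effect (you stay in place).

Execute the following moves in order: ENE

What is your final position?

Answer: Final position: (x=5, y=5)

Derivation:
Start: (x=3, y=6)
  E (east): (x=3, y=6) -> (x=4, y=6)
  N (north): (x=4, y=6) -> (x=4, y=5)
  E (east): (x=4, y=5) -> (x=5, y=5)
Final: (x=5, y=5)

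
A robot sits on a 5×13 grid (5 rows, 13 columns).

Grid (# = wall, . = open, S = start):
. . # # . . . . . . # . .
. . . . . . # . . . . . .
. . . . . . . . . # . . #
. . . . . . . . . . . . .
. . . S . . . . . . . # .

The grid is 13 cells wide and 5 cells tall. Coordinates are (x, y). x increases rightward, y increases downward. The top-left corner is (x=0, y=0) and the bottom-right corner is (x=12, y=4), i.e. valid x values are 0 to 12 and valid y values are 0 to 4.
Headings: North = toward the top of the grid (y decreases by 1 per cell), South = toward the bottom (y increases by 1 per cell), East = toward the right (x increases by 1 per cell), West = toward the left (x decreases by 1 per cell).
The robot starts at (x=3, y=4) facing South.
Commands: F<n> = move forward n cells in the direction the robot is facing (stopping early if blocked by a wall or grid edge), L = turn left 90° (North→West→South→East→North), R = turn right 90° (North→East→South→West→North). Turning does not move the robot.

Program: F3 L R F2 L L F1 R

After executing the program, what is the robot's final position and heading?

Answer: Final position: (x=3, y=3), facing East

Derivation:
Start: (x=3, y=4), facing South
  F3: move forward 0/3 (blocked), now at (x=3, y=4)
  L: turn left, now facing East
  R: turn right, now facing South
  F2: move forward 0/2 (blocked), now at (x=3, y=4)
  L: turn left, now facing East
  L: turn left, now facing North
  F1: move forward 1, now at (x=3, y=3)
  R: turn right, now facing East
Final: (x=3, y=3), facing East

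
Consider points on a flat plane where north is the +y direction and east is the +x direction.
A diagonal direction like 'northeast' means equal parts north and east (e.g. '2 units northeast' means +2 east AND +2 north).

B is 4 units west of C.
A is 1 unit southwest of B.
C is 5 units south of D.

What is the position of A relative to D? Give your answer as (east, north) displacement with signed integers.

Answer: A is at (east=-5, north=-6) relative to D.

Derivation:
Place D at the origin (east=0, north=0).
  C is 5 units south of D: delta (east=+0, north=-5); C at (east=0, north=-5).
  B is 4 units west of C: delta (east=-4, north=+0); B at (east=-4, north=-5).
  A is 1 unit southwest of B: delta (east=-1, north=-1); A at (east=-5, north=-6).
Therefore A relative to D: (east=-5, north=-6).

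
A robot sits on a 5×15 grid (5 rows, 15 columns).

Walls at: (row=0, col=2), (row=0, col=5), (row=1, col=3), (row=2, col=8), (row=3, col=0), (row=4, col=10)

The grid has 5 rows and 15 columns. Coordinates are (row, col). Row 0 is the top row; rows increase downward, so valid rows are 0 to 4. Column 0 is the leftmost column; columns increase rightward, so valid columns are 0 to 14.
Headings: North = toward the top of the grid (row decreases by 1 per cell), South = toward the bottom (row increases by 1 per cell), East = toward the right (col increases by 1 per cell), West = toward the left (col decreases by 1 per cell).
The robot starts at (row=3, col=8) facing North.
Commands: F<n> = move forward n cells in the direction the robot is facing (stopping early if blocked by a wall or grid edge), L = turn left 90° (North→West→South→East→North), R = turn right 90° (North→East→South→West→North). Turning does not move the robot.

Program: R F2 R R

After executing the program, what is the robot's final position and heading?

Start: (row=3, col=8), facing North
  R: turn right, now facing East
  F2: move forward 2, now at (row=3, col=10)
  R: turn right, now facing South
  R: turn right, now facing West
Final: (row=3, col=10), facing West

Answer: Final position: (row=3, col=10), facing West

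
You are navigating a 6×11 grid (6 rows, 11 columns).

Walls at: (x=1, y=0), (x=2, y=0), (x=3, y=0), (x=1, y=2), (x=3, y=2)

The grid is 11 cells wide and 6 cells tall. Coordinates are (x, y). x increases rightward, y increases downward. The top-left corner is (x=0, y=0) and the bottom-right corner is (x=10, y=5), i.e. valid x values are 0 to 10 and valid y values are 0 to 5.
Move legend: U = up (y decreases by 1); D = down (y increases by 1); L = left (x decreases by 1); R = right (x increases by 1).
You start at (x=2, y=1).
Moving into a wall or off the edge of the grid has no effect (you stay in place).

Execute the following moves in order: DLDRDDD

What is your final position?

Answer: Final position: (x=3, y=5)

Derivation:
Start: (x=2, y=1)
  D (down): (x=2, y=1) -> (x=2, y=2)
  L (left): blocked, stay at (x=2, y=2)
  D (down): (x=2, y=2) -> (x=2, y=3)
  R (right): (x=2, y=3) -> (x=3, y=3)
  D (down): (x=3, y=3) -> (x=3, y=4)
  D (down): (x=3, y=4) -> (x=3, y=5)
  D (down): blocked, stay at (x=3, y=5)
Final: (x=3, y=5)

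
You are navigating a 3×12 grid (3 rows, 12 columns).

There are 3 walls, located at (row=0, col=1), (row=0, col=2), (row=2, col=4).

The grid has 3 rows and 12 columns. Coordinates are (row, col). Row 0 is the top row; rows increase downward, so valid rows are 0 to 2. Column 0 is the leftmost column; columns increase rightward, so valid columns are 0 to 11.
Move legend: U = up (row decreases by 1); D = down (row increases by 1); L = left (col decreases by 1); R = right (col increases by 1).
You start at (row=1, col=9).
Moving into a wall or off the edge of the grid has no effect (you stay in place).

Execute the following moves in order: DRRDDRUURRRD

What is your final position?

Answer: Final position: (row=1, col=11)

Derivation:
Start: (row=1, col=9)
  D (down): (row=1, col=9) -> (row=2, col=9)
  R (right): (row=2, col=9) -> (row=2, col=10)
  R (right): (row=2, col=10) -> (row=2, col=11)
  D (down): blocked, stay at (row=2, col=11)
  D (down): blocked, stay at (row=2, col=11)
  R (right): blocked, stay at (row=2, col=11)
  U (up): (row=2, col=11) -> (row=1, col=11)
  U (up): (row=1, col=11) -> (row=0, col=11)
  [×3]R (right): blocked, stay at (row=0, col=11)
  D (down): (row=0, col=11) -> (row=1, col=11)
Final: (row=1, col=11)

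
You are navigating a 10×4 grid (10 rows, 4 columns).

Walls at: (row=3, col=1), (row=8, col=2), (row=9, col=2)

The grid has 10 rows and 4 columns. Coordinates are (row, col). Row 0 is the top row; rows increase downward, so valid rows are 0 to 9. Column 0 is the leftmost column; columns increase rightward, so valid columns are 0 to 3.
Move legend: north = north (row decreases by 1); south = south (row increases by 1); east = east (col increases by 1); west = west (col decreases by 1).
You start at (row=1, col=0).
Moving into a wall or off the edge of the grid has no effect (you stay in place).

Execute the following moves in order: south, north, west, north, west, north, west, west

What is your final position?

Start: (row=1, col=0)
  south (south): (row=1, col=0) -> (row=2, col=0)
  north (north): (row=2, col=0) -> (row=1, col=0)
  west (west): blocked, stay at (row=1, col=0)
  north (north): (row=1, col=0) -> (row=0, col=0)
  west (west): blocked, stay at (row=0, col=0)
  north (north): blocked, stay at (row=0, col=0)
  west (west): blocked, stay at (row=0, col=0)
  west (west): blocked, stay at (row=0, col=0)
Final: (row=0, col=0)

Answer: Final position: (row=0, col=0)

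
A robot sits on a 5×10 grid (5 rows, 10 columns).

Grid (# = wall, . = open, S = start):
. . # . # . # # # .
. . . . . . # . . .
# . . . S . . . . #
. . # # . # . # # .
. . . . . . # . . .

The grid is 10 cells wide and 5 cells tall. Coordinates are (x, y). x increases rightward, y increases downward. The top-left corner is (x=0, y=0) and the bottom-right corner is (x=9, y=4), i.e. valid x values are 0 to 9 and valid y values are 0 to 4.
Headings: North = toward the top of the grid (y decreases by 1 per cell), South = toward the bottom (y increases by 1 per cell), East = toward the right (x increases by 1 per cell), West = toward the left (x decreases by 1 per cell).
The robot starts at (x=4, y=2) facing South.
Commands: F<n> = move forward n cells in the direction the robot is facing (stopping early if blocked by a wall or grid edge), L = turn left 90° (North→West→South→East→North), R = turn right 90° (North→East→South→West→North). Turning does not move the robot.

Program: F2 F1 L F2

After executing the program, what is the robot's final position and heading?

Answer: Final position: (x=5, y=4), facing East

Derivation:
Start: (x=4, y=2), facing South
  F2: move forward 2, now at (x=4, y=4)
  F1: move forward 0/1 (blocked), now at (x=4, y=4)
  L: turn left, now facing East
  F2: move forward 1/2 (blocked), now at (x=5, y=4)
Final: (x=5, y=4), facing East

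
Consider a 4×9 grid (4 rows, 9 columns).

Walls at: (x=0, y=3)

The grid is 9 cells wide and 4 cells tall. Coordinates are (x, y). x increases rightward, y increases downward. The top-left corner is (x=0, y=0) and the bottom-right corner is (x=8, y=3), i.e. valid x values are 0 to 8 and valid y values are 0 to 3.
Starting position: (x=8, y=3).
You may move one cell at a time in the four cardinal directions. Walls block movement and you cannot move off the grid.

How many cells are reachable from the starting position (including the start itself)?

Answer: Reachable cells: 35

Derivation:
BFS flood-fill from (x=8, y=3):
  Distance 0: (x=8, y=3)
  Distance 1: (x=8, y=2), (x=7, y=3)
  Distance 2: (x=8, y=1), (x=7, y=2), (x=6, y=3)
  Distance 3: (x=8, y=0), (x=7, y=1), (x=6, y=2), (x=5, y=3)
  Distance 4: (x=7, y=0), (x=6, y=1), (x=5, y=2), (x=4, y=3)
  Distance 5: (x=6, y=0), (x=5, y=1), (x=4, y=2), (x=3, y=3)
  Distance 6: (x=5, y=0), (x=4, y=1), (x=3, y=2), (x=2, y=3)
  Distance 7: (x=4, y=0), (x=3, y=1), (x=2, y=2), (x=1, y=3)
  Distance 8: (x=3, y=0), (x=2, y=1), (x=1, y=2)
  Distance 9: (x=2, y=0), (x=1, y=1), (x=0, y=2)
  Distance 10: (x=1, y=0), (x=0, y=1)
  Distance 11: (x=0, y=0)
Total reachable: 35 (grid has 35 open cells total)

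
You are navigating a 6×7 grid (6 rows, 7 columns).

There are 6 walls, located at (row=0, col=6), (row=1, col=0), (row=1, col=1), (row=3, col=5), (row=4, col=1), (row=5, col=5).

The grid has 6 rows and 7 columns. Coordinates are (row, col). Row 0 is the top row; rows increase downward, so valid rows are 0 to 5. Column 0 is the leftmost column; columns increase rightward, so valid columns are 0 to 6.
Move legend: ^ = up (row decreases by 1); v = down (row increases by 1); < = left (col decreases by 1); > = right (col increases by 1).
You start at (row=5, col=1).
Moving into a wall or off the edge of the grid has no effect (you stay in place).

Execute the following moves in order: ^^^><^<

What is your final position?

Start: (row=5, col=1)
  [×3]^ (up): blocked, stay at (row=5, col=1)
  > (right): (row=5, col=1) -> (row=5, col=2)
  < (left): (row=5, col=2) -> (row=5, col=1)
  ^ (up): blocked, stay at (row=5, col=1)
  < (left): (row=5, col=1) -> (row=5, col=0)
Final: (row=5, col=0)

Answer: Final position: (row=5, col=0)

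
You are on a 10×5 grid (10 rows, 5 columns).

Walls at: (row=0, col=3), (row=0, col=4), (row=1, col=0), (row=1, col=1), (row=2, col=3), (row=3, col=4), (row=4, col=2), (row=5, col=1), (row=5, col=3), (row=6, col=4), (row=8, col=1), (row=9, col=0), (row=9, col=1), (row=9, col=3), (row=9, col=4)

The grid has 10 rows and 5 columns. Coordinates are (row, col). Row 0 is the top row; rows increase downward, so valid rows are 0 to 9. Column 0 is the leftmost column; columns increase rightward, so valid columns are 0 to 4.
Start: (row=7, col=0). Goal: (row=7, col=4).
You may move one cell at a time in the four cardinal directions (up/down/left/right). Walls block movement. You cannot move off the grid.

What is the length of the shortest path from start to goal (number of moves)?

BFS from (row=7, col=0) until reaching (row=7, col=4):
  Distance 0: (row=7, col=0)
  Distance 1: (row=6, col=0), (row=7, col=1), (row=8, col=0)
  Distance 2: (row=5, col=0), (row=6, col=1), (row=7, col=2)
  Distance 3: (row=4, col=0), (row=6, col=2), (row=7, col=3), (row=8, col=2)
  Distance 4: (row=3, col=0), (row=4, col=1), (row=5, col=2), (row=6, col=3), (row=7, col=4), (row=8, col=3), (row=9, col=2)  <- goal reached here
One shortest path (4 moves): (row=7, col=0) -> (row=7, col=1) -> (row=7, col=2) -> (row=7, col=3) -> (row=7, col=4)

Answer: Shortest path length: 4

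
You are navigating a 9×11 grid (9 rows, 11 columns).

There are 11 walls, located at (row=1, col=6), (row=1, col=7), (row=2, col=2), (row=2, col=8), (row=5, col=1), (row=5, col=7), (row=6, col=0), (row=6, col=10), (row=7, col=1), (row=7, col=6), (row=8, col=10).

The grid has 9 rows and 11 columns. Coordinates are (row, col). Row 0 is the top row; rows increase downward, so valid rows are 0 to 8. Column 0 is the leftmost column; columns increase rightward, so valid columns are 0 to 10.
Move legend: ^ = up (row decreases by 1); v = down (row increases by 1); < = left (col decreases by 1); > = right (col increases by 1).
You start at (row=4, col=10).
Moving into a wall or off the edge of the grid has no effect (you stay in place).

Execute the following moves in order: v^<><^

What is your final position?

Answer: Final position: (row=3, col=9)

Derivation:
Start: (row=4, col=10)
  v (down): (row=4, col=10) -> (row=5, col=10)
  ^ (up): (row=5, col=10) -> (row=4, col=10)
  < (left): (row=4, col=10) -> (row=4, col=9)
  > (right): (row=4, col=9) -> (row=4, col=10)
  < (left): (row=4, col=10) -> (row=4, col=9)
  ^ (up): (row=4, col=9) -> (row=3, col=9)
Final: (row=3, col=9)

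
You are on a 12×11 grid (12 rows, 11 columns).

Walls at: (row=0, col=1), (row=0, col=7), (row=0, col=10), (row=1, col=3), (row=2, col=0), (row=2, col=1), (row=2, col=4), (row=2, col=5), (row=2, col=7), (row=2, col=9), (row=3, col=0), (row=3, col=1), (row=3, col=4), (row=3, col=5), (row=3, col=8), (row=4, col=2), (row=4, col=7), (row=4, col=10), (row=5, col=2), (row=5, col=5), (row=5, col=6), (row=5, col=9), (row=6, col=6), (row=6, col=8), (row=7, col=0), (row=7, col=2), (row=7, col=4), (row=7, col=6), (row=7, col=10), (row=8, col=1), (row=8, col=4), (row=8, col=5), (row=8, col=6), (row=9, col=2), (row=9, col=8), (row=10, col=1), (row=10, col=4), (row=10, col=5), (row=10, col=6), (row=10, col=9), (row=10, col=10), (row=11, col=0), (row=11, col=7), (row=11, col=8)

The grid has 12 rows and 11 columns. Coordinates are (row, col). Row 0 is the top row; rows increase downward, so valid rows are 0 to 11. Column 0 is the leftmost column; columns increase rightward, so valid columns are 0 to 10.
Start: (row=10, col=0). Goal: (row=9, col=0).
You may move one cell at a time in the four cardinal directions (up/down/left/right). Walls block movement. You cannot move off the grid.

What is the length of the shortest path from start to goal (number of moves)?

BFS from (row=10, col=0) until reaching (row=9, col=0):
  Distance 0: (row=10, col=0)
  Distance 1: (row=9, col=0)  <- goal reached here
One shortest path (1 moves): (row=10, col=0) -> (row=9, col=0)

Answer: Shortest path length: 1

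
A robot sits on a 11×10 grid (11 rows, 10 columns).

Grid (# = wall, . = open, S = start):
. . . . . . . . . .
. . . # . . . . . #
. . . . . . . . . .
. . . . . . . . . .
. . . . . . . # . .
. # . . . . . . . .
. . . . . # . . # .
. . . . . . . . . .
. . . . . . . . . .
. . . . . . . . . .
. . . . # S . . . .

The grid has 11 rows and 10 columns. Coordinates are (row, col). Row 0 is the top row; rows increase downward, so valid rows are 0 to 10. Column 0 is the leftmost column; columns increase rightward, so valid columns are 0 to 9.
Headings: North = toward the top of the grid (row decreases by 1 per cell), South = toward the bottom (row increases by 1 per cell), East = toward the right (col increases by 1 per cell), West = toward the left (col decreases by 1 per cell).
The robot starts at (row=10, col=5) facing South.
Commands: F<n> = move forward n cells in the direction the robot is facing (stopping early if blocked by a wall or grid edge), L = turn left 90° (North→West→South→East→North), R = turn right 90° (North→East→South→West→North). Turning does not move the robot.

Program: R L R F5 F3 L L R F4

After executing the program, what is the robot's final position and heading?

Start: (row=10, col=5), facing South
  R: turn right, now facing West
  L: turn left, now facing South
  R: turn right, now facing West
  F5: move forward 0/5 (blocked), now at (row=10, col=5)
  F3: move forward 0/3 (blocked), now at (row=10, col=5)
  L: turn left, now facing South
  L: turn left, now facing East
  R: turn right, now facing South
  F4: move forward 0/4 (blocked), now at (row=10, col=5)
Final: (row=10, col=5), facing South

Answer: Final position: (row=10, col=5), facing South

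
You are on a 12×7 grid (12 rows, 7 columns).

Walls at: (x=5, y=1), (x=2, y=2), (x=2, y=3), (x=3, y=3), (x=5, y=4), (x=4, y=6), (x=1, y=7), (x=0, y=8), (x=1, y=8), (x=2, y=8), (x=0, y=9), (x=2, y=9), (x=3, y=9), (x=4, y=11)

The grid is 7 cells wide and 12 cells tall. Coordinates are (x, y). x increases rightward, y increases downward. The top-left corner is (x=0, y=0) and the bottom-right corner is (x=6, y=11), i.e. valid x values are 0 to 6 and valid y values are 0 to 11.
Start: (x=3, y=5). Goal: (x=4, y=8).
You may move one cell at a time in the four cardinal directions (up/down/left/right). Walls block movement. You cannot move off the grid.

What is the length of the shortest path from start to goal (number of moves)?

Answer: Shortest path length: 4

Derivation:
BFS from (x=3, y=5) until reaching (x=4, y=8):
  Distance 0: (x=3, y=5)
  Distance 1: (x=3, y=4), (x=2, y=5), (x=4, y=5), (x=3, y=6)
  Distance 2: (x=2, y=4), (x=4, y=4), (x=1, y=5), (x=5, y=5), (x=2, y=6), (x=3, y=7)
  Distance 3: (x=4, y=3), (x=1, y=4), (x=0, y=5), (x=6, y=5), (x=1, y=6), (x=5, y=6), (x=2, y=7), (x=4, y=7), (x=3, y=8)
  Distance 4: (x=4, y=2), (x=1, y=3), (x=5, y=3), (x=0, y=4), (x=6, y=4), (x=0, y=6), (x=6, y=6), (x=5, y=7), (x=4, y=8)  <- goal reached here
One shortest path (4 moves): (x=3, y=5) -> (x=3, y=6) -> (x=3, y=7) -> (x=4, y=7) -> (x=4, y=8)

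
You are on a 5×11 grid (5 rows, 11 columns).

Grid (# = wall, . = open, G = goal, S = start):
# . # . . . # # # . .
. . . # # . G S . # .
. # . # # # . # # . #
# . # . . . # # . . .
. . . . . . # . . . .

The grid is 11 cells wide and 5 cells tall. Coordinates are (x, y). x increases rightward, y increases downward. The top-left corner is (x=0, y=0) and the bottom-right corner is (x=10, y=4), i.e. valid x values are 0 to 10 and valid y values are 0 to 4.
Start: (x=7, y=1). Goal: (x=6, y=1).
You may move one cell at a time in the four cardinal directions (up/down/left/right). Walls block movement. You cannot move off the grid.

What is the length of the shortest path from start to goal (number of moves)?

BFS from (x=7, y=1) until reaching (x=6, y=1):
  Distance 0: (x=7, y=1)
  Distance 1: (x=6, y=1), (x=8, y=1)  <- goal reached here
One shortest path (1 moves): (x=7, y=1) -> (x=6, y=1)

Answer: Shortest path length: 1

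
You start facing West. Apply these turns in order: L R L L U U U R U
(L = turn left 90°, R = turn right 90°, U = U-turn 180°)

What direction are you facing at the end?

Answer: Final heading: South

Derivation:
Start: West
  L (left (90° counter-clockwise)) -> South
  R (right (90° clockwise)) -> West
  L (left (90° counter-clockwise)) -> South
  L (left (90° counter-clockwise)) -> East
  U (U-turn (180°)) -> West
  U (U-turn (180°)) -> East
  U (U-turn (180°)) -> West
  R (right (90° clockwise)) -> North
  U (U-turn (180°)) -> South
Final: South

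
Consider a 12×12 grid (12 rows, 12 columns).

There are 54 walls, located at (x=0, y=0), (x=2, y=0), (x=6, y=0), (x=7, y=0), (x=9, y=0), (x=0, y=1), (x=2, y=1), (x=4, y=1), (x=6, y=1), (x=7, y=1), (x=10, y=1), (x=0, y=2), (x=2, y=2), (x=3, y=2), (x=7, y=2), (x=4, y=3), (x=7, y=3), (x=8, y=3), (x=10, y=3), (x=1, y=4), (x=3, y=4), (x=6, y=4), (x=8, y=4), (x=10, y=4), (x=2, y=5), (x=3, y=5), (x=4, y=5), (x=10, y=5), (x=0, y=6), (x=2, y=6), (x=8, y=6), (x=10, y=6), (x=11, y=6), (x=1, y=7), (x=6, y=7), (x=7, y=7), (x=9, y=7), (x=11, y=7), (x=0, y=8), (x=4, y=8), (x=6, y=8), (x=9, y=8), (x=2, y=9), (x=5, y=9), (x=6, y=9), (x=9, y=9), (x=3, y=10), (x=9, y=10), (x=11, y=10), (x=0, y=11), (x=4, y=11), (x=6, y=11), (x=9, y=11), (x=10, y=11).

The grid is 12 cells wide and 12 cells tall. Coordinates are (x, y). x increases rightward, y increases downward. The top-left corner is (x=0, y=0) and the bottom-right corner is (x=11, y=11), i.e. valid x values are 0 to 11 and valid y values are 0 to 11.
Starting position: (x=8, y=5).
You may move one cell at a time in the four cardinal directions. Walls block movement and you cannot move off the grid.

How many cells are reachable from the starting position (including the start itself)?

BFS flood-fill from (x=8, y=5):
  Distance 0: (x=8, y=5)
  Distance 1: (x=7, y=5), (x=9, y=5)
  Distance 2: (x=7, y=4), (x=9, y=4), (x=6, y=5), (x=7, y=6), (x=9, y=6)
  Distance 3: (x=9, y=3), (x=5, y=5), (x=6, y=6)
  Distance 4: (x=9, y=2), (x=5, y=4), (x=5, y=6)
  Distance 5: (x=9, y=1), (x=8, y=2), (x=10, y=2), (x=5, y=3), (x=4, y=4), (x=4, y=6), (x=5, y=7)
  Distance 6: (x=8, y=1), (x=5, y=2), (x=11, y=2), (x=6, y=3), (x=3, y=6), (x=4, y=7), (x=5, y=8)
  Distance 7: (x=8, y=0), (x=5, y=1), (x=11, y=1), (x=4, y=2), (x=6, y=2), (x=11, y=3), (x=3, y=7)
  Distance 8: (x=5, y=0), (x=11, y=0), (x=11, y=4), (x=2, y=7), (x=3, y=8)
  Distance 9: (x=4, y=0), (x=10, y=0), (x=11, y=5), (x=2, y=8), (x=3, y=9)
  Distance 10: (x=3, y=0), (x=1, y=8), (x=4, y=9)
  Distance 11: (x=3, y=1), (x=1, y=9), (x=4, y=10)
  Distance 12: (x=0, y=9), (x=1, y=10), (x=5, y=10)
  Distance 13: (x=0, y=10), (x=2, y=10), (x=6, y=10), (x=1, y=11), (x=5, y=11)
  Distance 14: (x=7, y=10), (x=2, y=11)
  Distance 15: (x=7, y=9), (x=8, y=10), (x=3, y=11), (x=7, y=11)
  Distance 16: (x=7, y=8), (x=8, y=9), (x=8, y=11)
  Distance 17: (x=8, y=8)
  Distance 18: (x=8, y=7)
Total reachable: 70 (grid has 90 open cells total)

Answer: Reachable cells: 70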